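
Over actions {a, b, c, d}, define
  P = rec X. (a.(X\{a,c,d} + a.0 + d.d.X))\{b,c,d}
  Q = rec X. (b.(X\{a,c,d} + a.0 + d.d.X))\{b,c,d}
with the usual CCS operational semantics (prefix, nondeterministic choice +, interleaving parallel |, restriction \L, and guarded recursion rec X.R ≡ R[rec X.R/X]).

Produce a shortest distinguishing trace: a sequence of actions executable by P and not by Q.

P's transition system — 3 states:
  u0 = rec X. (a.(X\{a,c,d} + a.0 + d.d.X))\{b,c,d} has moves --a--▸ u1
  u1 = ((rec X. (a.(X\{a,c,d} + a.0 + d.d.X))\{b,c,d})\{a,c,d} + a.0 + d.d.(rec X. (a.(X\{a,c,d} + a.0 + d.d.X))\{b,c,d}))\{b,c,d} has moves --a--▸ u2
  u2 = 0\{b,c,d} has moves stopped
Q's transition system — 1 states:
  v0 = rec X. (b.(X\{a,c,d} + a.0 + d.d.X))\{b,c,d} has moves stopped
Executing a from P (initial set {u0}):
  after a @ step 1: {u1}
  ✓ P
Executing a from Q (initial set {v0}):
  after a @ step 1: ∅ (Q stuck)

a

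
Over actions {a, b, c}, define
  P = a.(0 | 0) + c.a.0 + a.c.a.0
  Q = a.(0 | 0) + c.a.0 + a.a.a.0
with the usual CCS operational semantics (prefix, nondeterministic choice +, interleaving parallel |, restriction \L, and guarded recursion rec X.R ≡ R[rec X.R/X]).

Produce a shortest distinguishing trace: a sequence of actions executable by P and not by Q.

LTS(P): 5 reachable states
  m0 = a.(0 | 0) + c.a.0 + a.c.a.0 | =a=> m1, =a=> m2, =c=> m3
  m1 = 0 | 0 | ·
  m2 = c.a.0 | =c=> m3
  m3 = a.0 | =a=> m4
  m4 = 0 | ·
LTS(Q): 5 reachable states
  n0 = a.(0 | 0) + c.a.0 + a.a.a.0 | =a=> n1, =a=> n2, =c=> n3
  n1 = 0 | 0 | ·
  n2 = a.a.0 | =a=> n3
  n3 = a.0 | =a=> n4
  n4 = 0 | ·
Run σ = ⟨ac⟩ on P: start {m0}
  after a @ step 1: {m1, m2}
  after c @ step 2: {m3}
  P completes σ.
Run σ = ⟨ac⟩ on Q: start {n0}
  after a @ step 1: {n1, n2}
  after c @ step 2: ∅  — Q cannot continue

ac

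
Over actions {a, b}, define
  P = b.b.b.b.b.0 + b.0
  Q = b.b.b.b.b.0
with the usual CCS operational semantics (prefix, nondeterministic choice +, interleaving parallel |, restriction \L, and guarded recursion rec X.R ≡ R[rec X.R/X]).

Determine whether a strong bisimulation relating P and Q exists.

LTS(P): 6 reachable states
  s0 = b.b.b.b.b.0 + b.0 → ··b··> s1, ··b··> s2
  s1 = 0 → stopped
  s2 = b.b.b.b.0 → ··b··> s3
  s3 = b.b.b.0 → ··b··> s4
  s4 = b.b.0 → ··b··> s5
  s5 = b.0 → ··b··> s1
LTS(Q): 6 reachable states
  t0 = b.b.b.b.b.0 → ··b··> t1
  t1 = b.b.b.b.0 → ··b··> t2
  t2 = b.b.b.0 → ··b··> t3
  t3 = b.b.0 → ··b··> t4
  t4 = b.0 → ··b··> t5
  t5 = 0 → stopped
Bisimilarity quotient blocks:
  B0 = {s0}
  B1 = {s2, t1}
  B2 = {s3, t2}
  B3 = {s4, t3}
  B4 = {s5, t4}
  B5 = {s1, t5}
  B6 = {t0}
s0 ∈ B0, t0 ∈ B6 → different blocks

NO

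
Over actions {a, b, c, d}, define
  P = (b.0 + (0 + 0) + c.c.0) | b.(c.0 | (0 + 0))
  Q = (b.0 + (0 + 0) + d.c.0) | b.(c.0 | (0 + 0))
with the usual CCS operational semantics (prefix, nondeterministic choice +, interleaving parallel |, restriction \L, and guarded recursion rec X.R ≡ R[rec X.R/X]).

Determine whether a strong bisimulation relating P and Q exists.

P ≁ Q

LTS(P): 9 reachable states
  p0 = (b.0 + (0 + 0) + c.c.0) | b.(c.0 | (0 + 0)) → --b--▸ p1, --b--▸ p2, --c--▸ p3
  p1 = (b.0 + (0 + 0) + c.c.0) | (c.0 | (0 + 0)) → --b--▸ p4, --c--▸ p5, --c--▸ p6
  p2 = 0 | b.(c.0 | (0 + 0)) → --b--▸ p4
  p3 = c.0 | b.(c.0 | (0 + 0)) → --b--▸ p6, --c--▸ p2
  p4 = 0 | (c.0 | (0 + 0)) → --c--▸ p7
  p5 = (b.0 + (0 + 0) + c.c.0) | (0 | (0 + 0)) → --b--▸ p7, --c--▸ p8
  p6 = c.0 | (c.0 | (0 + 0)) → --c--▸ p4, --c--▸ p8
  p7 = 0 | (0 | (0 + 0)) → ·
  p8 = c.0 | (0 | (0 + 0)) → --c--▸ p7
LTS(Q): 9 reachable states
  q0 = (b.0 + (0 + 0) + d.c.0) | b.(c.0 | (0 + 0)) → --b--▸ q1, --b--▸ q2, --d--▸ q3
  q1 = (b.0 + (0 + 0) + d.c.0) | (c.0 | (0 + 0)) → --b--▸ q4, --c--▸ q5, --d--▸ q6
  q2 = 0 | b.(c.0 | (0 + 0)) → --b--▸ q4
  q3 = c.0 | b.(c.0 | (0 + 0)) → --b--▸ q6, --c--▸ q2
  q4 = 0 | (c.0 | (0 + 0)) → --c--▸ q7
  q5 = (b.0 + (0 + 0) + d.c.0) | (0 | (0 + 0)) → --b--▸ q7, --d--▸ q8
  q6 = c.0 | (c.0 | (0 + 0)) → --c--▸ q4, --c--▸ q8
  q7 = 0 | (0 | (0 + 0)) → ·
  q8 = c.0 | (0 | (0 + 0)) → --c--▸ q7
Coarsest stable partition (strong bisimilarity classes):
  B0 = {p0}
  B1 = {p3, q3}
  B2 = {p2, q2}
  B3 = {p4, p8, q4, q8}
  B4 = {p7, q7}
  B5 = {p6, q6}
  B6 = {p1}
  B7 = {p5}
  B8 = {q0}
  B9 = {q1}
  B10 = {q5}
p0 ∈ B0, q0 ∈ B8 → different blocks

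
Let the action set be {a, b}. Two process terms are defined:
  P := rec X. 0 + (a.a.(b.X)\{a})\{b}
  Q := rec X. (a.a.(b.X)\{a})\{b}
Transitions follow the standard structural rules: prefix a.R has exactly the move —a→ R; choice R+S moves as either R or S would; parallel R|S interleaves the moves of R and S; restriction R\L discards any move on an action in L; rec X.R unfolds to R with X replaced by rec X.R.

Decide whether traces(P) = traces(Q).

traces(P) = traces(Q)

P's transition system — 3 states:
  u0 = rec X. 0 + (a.a.(b.X)\{a})\{b} | -a-> u1
  u1 = (a.(b.(rec X. 0 + (a.a.(b.X)\{a})\{b}))\{a})\{b} | -a-> u2
  u2 = (b.(rec X. 0 + (a.a.(b.X)\{a})\{b}))\{a}\{b} | deadlocked
Q's transition system — 3 states:
  v0 = rec X. (a.a.(b.X)\{a})\{b} | -a-> v1
  v1 = (a.(b.(rec X. (a.a.(b.X)\{a})\{b}))\{a})\{b} | -a-> v2
  v2 = (b.(rec X. (a.a.(b.X)\{a})\{b}))\{a}\{b} | deadlocked
Bisimilarity quotient blocks:
  B0 = {u0, v0}
  B1 = {u1, v1}
  B2 = {u2, v2}
u0 ∈ B0, v0 ∈ B0 → same block
Bisimilar ⇒ trace-equivalent.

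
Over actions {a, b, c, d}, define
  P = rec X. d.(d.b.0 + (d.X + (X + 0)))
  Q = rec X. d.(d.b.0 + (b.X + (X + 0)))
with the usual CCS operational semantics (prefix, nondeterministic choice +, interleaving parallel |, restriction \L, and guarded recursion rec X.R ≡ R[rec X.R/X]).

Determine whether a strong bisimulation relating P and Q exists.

P ≁ Q

Reachable graph of P (4 states):
  u0 = rec X. d.(d.b.0 + (d.X + (X + 0))) → =d=> u1
  u1 = d.b.0 + (d.(rec X. d.(d.b.0 + (d.X + (X + 0)))) + ((rec X. d.(d.b.0 + (d.X + (X + 0)))) + 0)) → =d=> u0, =d=> u1, =d=> u2
  u2 = b.0 → =b=> u3
  u3 = 0 → stopped
Reachable graph of Q (4 states):
  v0 = rec X. d.(d.b.0 + (b.X + (X + 0))) → =d=> v1
  v1 = d.b.0 + (b.(rec X. d.(d.b.0 + (b.X + (X + 0)))) + ((rec X. d.(d.b.0 + (b.X + (X + 0)))) + 0)) → =b=> v0, =d=> v1, =d=> v2
  v2 = b.0 → =b=> v3
  v3 = 0 → stopped
Coarsest stable partition (strong bisimilarity classes):
  B0 = {u0}
  B1 = {u1}
  B2 = {u2, v2}
  B3 = {u3, v3}
  B4 = {v0}
  B5 = {v1}
u0 ∈ B0, v0 ∈ B4 → different blocks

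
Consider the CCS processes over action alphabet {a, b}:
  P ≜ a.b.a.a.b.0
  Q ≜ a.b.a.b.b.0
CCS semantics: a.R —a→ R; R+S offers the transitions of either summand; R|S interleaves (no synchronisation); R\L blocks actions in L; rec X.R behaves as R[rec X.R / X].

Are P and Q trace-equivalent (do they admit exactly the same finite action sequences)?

P's transition system — 6 states:
  m0 = a.b.a.a.b.0 has moves ··a··> m1
  m1 = b.a.a.b.0 has moves ··b··> m2
  m2 = a.a.b.0 has moves ··a··> m3
  m3 = a.b.0 has moves ··a··> m4
  m4 = b.0 has moves ··b··> m5
  m5 = 0 has moves deadlocked
Q's transition system — 6 states:
  n0 = a.b.a.b.b.0 has moves ··a··> n1
  n1 = b.a.b.b.0 has moves ··b··> n2
  n2 = a.b.b.0 has moves ··a··> n3
  n3 = b.b.0 has moves ··b··> n4
  n4 = b.0 has moves ··b··> n5
  n5 = 0 has moves deadlocked
Trace ⟨abaa⟩ through P, begin at {m0}:
  [1] a ⇒ {m1}
  [2] b ⇒ {m2}
  [3] a ⇒ {m3}
  [4] a ⇒ {m4}
  P completes σ.
Trace ⟨abaa⟩ through Q, begin at {n0}:
  [1] a ⇒ {n1}
  [2] b ⇒ {n2}
  [3] a ⇒ {n3}
  [4] a ⇒ no successor for Q

trace-distinct — witness ⟨abaa⟩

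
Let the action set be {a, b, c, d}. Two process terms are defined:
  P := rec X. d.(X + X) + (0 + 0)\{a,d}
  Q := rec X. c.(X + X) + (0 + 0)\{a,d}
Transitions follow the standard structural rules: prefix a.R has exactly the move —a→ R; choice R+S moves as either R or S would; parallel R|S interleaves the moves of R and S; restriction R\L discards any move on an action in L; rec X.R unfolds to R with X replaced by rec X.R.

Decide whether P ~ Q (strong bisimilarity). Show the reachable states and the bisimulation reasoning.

NO

P's transition system — 2 states:
  m0 = rec X. d.(X + X) + (0 + 0)\{a,d} has moves -d-> m1
  m1 = (rec X. d.(X + X) + (0 + 0)\{a,d}) + (rec X. d.(X + X) + (0 + 0)\{a,d}) has moves -d-> m1
Q's transition system — 2 states:
  n0 = rec X. c.(X + X) + (0 + 0)\{a,d} has moves -c-> n1
  n1 = (rec X. c.(X + X) + (0 + 0)\{a,d}) + (rec X. c.(X + X) + (0 + 0)\{a,d}) has moves -c-> n1
Coarsest stable partition (strong bisimilarity classes):
  B0 = {m0, m1}
  B1 = {n0, n1}
m0 ∈ B0, n0 ∈ B1 → different blocks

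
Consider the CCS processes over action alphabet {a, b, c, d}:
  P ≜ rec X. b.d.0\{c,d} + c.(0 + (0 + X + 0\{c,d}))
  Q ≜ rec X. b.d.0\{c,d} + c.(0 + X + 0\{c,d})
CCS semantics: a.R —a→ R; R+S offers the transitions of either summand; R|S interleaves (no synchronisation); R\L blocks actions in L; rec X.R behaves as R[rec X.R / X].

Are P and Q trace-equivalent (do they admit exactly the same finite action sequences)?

trace-equivalent

LTS(P): 4 reachable states
  u0 = rec X. b.d.0\{c,d} + c.(0 + (0 + X + 0\{c,d})) → =b=> u1, =c=> u2
  u1 = d.0\{c,d} → =d=> u3
  u2 = 0 + (0 + (rec X. b.d.0\{c,d} + c.(0 + (0 + X + 0\{c,d}))) + 0\{c,d}) → =b=> u1, =c=> u2
  u3 = 0\{c,d} → ∅
LTS(Q): 4 reachable states
  v0 = rec X. b.d.0\{c,d} + c.(0 + X + 0\{c,d}) → =b=> v1, =c=> v2
  v1 = d.0\{c,d} → =d=> v3
  v2 = 0 + (rec X. b.d.0\{c,d} + c.(0 + X + 0\{c,d})) + 0\{c,d} → =b=> v1, =c=> v2
  v3 = 0\{c,d} → ∅
Coarsest stable partition (strong bisimilarity classes):
  B0 = {u0, u2, v0, v2}
  B1 = {u1, v1}
  B2 = {u3, v3}
u0 ∈ B0, v0 ∈ B0 → same block
Bisimilar ⇒ trace-equivalent.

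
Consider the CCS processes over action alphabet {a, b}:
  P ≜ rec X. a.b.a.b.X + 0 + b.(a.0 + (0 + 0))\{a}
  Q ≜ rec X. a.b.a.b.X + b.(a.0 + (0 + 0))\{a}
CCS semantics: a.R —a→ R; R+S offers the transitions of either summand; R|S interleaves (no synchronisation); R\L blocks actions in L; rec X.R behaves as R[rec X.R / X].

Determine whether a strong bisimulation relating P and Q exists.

P ~ Q

Reachable graph of P (5 states):
  u0 = rec X. a.b.a.b.X + 0 + b.(a.0 + (0 + 0))\{a} has moves ··a··> u1, ··b··> u2
  u1 = b.a.b.(rec X. a.b.a.b.X + 0 + b.(a.0 + (0 + 0))\{a}) has moves ··b··> u3
  u2 = (a.0 + (0 + 0))\{a} has moves deadlocked
  u3 = a.b.(rec X. a.b.a.b.X + 0 + b.(a.0 + (0 + 0))\{a}) has moves ··a··> u4
  u4 = b.(rec X. a.b.a.b.X + 0 + b.(a.0 + (0 + 0))\{a}) has moves ··b··> u0
Reachable graph of Q (5 states):
  v0 = rec X. a.b.a.b.X + b.(a.0 + (0 + 0))\{a} has moves ··a··> v1, ··b··> v2
  v1 = b.a.b.(rec X. a.b.a.b.X + b.(a.0 + (0 + 0))\{a}) has moves ··b··> v3
  v2 = (a.0 + (0 + 0))\{a} has moves deadlocked
  v3 = a.b.(rec X. a.b.a.b.X + b.(a.0 + (0 + 0))\{a}) has moves ··a··> v4
  v4 = b.(rec X. a.b.a.b.X + b.(a.0 + (0 + 0))\{a}) has moves ··b··> v0
Bisimilarity quotient blocks:
  B0 = {u0, v0}
  B1 = {u1, v1}
  B2 = {u3, v3}
  B3 = {u4, v4}
  B4 = {u2, v2}
u0 ∈ B0, v0 ∈ B0 → same block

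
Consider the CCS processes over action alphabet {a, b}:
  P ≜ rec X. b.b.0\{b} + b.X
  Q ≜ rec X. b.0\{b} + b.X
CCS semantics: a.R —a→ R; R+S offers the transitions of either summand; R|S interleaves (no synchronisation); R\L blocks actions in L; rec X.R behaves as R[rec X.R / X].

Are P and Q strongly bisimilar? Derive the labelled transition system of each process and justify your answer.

P ≁ Q

Reachable graph of P (3 states):
  u0 = rec X. b.b.0\{b} + b.X has moves ··b··> u0, ··b··> u1
  u1 = b.0\{b} has moves ··b··> u2
  u2 = 0\{b} has moves ·
Reachable graph of Q (2 states):
  v0 = rec X. b.0\{b} + b.X has moves ··b··> v0, ··b··> v1
  v1 = 0\{b} has moves ·
Partition-refinement fixed point:
  B0 = {u0}
  B1 = {u1}
  B2 = {u2, v1}
  B3 = {v0}
u0 ∈ B0, v0 ∈ B3 → different blocks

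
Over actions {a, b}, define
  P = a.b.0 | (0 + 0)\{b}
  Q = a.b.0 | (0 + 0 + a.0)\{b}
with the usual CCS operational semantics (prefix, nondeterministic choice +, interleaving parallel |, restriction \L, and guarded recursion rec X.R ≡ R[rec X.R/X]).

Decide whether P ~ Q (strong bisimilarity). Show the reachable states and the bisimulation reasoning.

Reachable graph of P (3 states):
  s0 = a.b.0 | (0 + 0)\{b} :: ··a··> s1
  s1 = b.0 | (0 + 0)\{b} :: ··b··> s2
  s2 = 0 | (0 + 0)\{b} :: deadlocked
Reachable graph of Q (6 states):
  t0 = a.b.0 | (0 + 0 + a.0)\{b} :: ··a··> t1, ··a··> t2
  t1 = a.b.0 | 0\{b} :: ··a··> t3
  t2 = b.0 | (0 + 0 + a.0)\{b} :: ··a··> t3, ··b··> t4
  t3 = b.0 | 0\{b} :: ··b··> t5
  t4 = 0 | (0 + 0 + a.0)\{b} :: ··a··> t5
  t5 = 0 | 0\{b} :: deadlocked
Bisimilarity quotient blocks:
  B0 = {s0, t1}
  B1 = {s1, t3}
  B2 = {s2, t5}
  B3 = {t0}
  B4 = {t2}
  B5 = {t4}
s0 ∈ B0, t0 ∈ B3 → different blocks

NO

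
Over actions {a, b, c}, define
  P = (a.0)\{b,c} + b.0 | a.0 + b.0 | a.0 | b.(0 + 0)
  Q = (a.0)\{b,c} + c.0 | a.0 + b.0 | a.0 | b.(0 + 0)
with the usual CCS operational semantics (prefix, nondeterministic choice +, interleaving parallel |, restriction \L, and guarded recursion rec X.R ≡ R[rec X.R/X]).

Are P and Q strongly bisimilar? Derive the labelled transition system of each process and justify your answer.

Reachable graph of P (12 states):
  s0 = (a.0)\{b,c} + b.0 | a.0 + b.0 | a.0 | b.(0 + 0) → --a--▸ s1, --a--▸ s2, --a--▸ s3, --b--▸ s4, --b--▸ s5, --b--▸ s6
  s1 = 0\{b,c} → ∅
  s2 = b.0 | 0 → --b--▸ s7
  s3 = b.0 | 0 | b.(0 + 0) → --b--▸ s8, --b--▸ s9
  s4 = 0 | a.0 → --a--▸ s7
  s5 = 0 | a.0 | b.(0 + 0) → --a--▸ s8, --b--▸ s10
  s6 = b.0 | a.0 | (0 + 0) → --a--▸ s9, --b--▸ s10
  s7 = 0 | 0 → ∅
  s8 = 0 | 0 | b.(0 + 0) → --b--▸ s11
  s9 = b.0 | 0 | (0 + 0) → --b--▸ s11
  s10 = 0 | a.0 | (0 + 0) → --a--▸ s11
  s11 = 0 | 0 | (0 + 0) → ∅
Reachable graph of Q (12 states):
  t0 = (a.0)\{b,c} + c.0 | a.0 + b.0 | a.0 | b.(0 + 0) → --a--▸ t1, --a--▸ t2, --a--▸ t3, --b--▸ t4, --b--▸ t5, --c--▸ t6
  t1 = 0\{b,c} → ∅
  t2 = b.0 | 0 | b.(0 + 0) → --b--▸ t7, --b--▸ t8
  t3 = c.0 | 0 → --c--▸ t9
  t4 = 0 | a.0 | b.(0 + 0) → --a--▸ t7, --b--▸ t10
  t5 = b.0 | a.0 | (0 + 0) → --a--▸ t8, --b--▸ t10
  t6 = 0 | a.0 → --a--▸ t9
  t7 = 0 | 0 | b.(0 + 0) → --b--▸ t11
  t8 = b.0 | 0 | (0 + 0) → --b--▸ t11
  t9 = 0 | 0 → ∅
  t10 = 0 | a.0 | (0 + 0) → --a--▸ t11
  t11 = 0 | 0 | (0 + 0) → ∅
Partition-refinement fixed point:
  B0 = {s0}
  B1 = {s5, s6, t4, t5}
  B2 = {s2, s8, s9, t7, t8}
  B3 = {s1, s11, s7, t1, t11, t9}
  B4 = {s10, s4, t10, t6}
  B5 = {s3, t2}
  B6 = {t0}
  B7 = {t3}
s0 ∈ B0, t0 ∈ B6 → different blocks

P ≁ Q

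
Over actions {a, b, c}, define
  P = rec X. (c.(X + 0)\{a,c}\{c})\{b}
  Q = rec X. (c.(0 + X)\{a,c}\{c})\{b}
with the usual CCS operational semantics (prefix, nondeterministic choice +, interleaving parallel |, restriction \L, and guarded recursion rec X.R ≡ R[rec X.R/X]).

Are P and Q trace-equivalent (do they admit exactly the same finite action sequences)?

YES

LTS(P): 2 reachable states
  s0 = rec X. (c.(X + 0)\{a,c}\{c})\{b} ⊢ --c--▸ s1
  s1 = ((rec X. (c.(X + 0)\{a,c}\{c})\{b}) + 0)\{a,c}\{c}\{b} ⊢ stopped
LTS(Q): 2 reachable states
  t0 = rec X. (c.(0 + X)\{a,c}\{c})\{b} ⊢ --c--▸ t1
  t1 = (0 + (rec X. (c.(0 + X)\{a,c}\{c})\{b}))\{a,c}\{c}\{b} ⊢ stopped
Bisimilarity quotient blocks:
  B0 = {s0, t0}
  B1 = {s1, t1}
s0 ∈ B0, t0 ∈ B0 → same block
Bisimilar ⇒ trace-equivalent.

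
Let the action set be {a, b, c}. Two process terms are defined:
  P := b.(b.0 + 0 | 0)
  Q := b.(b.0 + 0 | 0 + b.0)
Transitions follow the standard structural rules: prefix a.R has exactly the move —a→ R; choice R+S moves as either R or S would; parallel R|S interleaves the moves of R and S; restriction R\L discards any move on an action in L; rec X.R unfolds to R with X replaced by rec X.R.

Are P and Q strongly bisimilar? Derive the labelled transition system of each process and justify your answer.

P ~ Q

P's transition system — 3 states:
  p0 = b.(b.0 + 0 | 0) → =b=> p1
  p1 = b.0 + 0 | 0 → =b=> p2
  p2 = 0 → ·
Q's transition system — 3 states:
  q0 = b.(b.0 + 0 | 0 + b.0) → =b=> q1
  q1 = b.0 + 0 | 0 + b.0 → =b=> q2
  q2 = 0 → ·
Coarsest stable partition (strong bisimilarity classes):
  B0 = {p0, q0}
  B1 = {p1, q1}
  B2 = {p2, q2}
p0 ∈ B0, q0 ∈ B0 → same block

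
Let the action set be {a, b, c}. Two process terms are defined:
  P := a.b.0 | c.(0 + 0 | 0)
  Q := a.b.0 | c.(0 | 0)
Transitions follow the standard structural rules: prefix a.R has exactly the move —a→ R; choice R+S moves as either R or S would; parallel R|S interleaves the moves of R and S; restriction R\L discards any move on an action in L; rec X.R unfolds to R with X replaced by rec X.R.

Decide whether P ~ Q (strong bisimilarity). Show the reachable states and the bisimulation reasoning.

P ~ Q

Reachable graph of P (6 states):
  u0 = a.b.0 | c.(0 + 0 | 0) has moves --a--▸ u1, --c--▸ u2
  u1 = b.0 | c.(0 + 0 | 0) has moves --b--▸ u3, --c--▸ u4
  u2 = a.b.0 | (0 + 0 | 0) has moves --a--▸ u4
  u3 = 0 | c.(0 + 0 | 0) has moves --c--▸ u5
  u4 = b.0 | (0 + 0 | 0) has moves --b--▸ u5
  u5 = 0 | (0 + 0 | 0) has moves stopped
Reachable graph of Q (6 states):
  v0 = a.b.0 | c.(0 | 0) has moves --a--▸ v1, --c--▸ v2
  v1 = b.0 | c.(0 | 0) has moves --b--▸ v3, --c--▸ v4
  v2 = a.b.0 | (0 | 0) has moves --a--▸ v4
  v3 = 0 | c.(0 | 0) has moves --c--▸ v5
  v4 = b.0 | (0 | 0) has moves --b--▸ v5
  v5 = 0 | (0 | 0) has moves stopped
Partition-refinement fixed point:
  B0 = {u0, v0}
  B1 = {u2, v2}
  B2 = {u4, v4}
  B3 = {u5, v5}
  B4 = {u1, v1}
  B5 = {u3, v3}
u0 ∈ B0, v0 ∈ B0 → same block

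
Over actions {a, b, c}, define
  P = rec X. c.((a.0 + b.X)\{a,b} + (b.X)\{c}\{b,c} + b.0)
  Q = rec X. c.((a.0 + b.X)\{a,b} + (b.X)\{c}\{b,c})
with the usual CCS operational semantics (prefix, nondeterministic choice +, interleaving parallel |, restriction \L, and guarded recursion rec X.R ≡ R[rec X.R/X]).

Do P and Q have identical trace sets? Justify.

P's transition system — 3 states:
  m0 = rec X. c.((a.0 + b.X)\{a,b} + (b.X)\{c}\{b,c} + b.0) :: —c→ m1
  m1 = (a.0 + b.(rec X. c.((a.0 + b.X)\{a,b} + (b.X)\{c}\{b,c} + b.0)))\{a,b} + (b.(rec X. c.((a.0 + b.X)\{a,b} + (b.X)\{c}\{b,c} + b.0)))\{c}\{b,c} + b.0 :: —b→ m2
  m2 = 0 :: stopped
Q's transition system — 2 states:
  n0 = rec X. c.((a.0 + b.X)\{a,b} + (b.X)\{c}\{b,c}) :: —c→ n1
  n1 = (a.0 + b.(rec X. c.((a.0 + b.X)\{a,b} + (b.X)\{c}\{b,c})))\{a,b} + (b.(rec X. c.((a.0 + b.X)\{a,b} + (b.X)\{c}\{b,c})))\{c}\{b,c} :: stopped
Trace ⟨cb⟩ through P, begin at {m0}:
  after c @ step 1: {m1}
  after b @ step 2: {m2}
  P completes σ.
Trace ⟨cb⟩ through Q, begin at {n0}:
  after c @ step 1: {n1}
  after b @ step 2: ∅  — Q cannot continue

traces(P) ≠ traces(Q) — witness ⟨cb⟩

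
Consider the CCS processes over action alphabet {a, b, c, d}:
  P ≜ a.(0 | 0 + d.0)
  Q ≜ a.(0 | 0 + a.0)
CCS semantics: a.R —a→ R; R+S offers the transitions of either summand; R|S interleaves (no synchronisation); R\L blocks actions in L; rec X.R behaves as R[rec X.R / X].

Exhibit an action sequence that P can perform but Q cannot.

ad

P's transition system — 3 states:
  s0 = a.(0 | 0 + d.0) ⊢ ··a··> s1
  s1 = 0 | 0 + d.0 ⊢ ··d··> s2
  s2 = 0 ⊢ ∅
Q's transition system — 3 states:
  t0 = a.(0 | 0 + a.0) ⊢ ··a··> t1
  t1 = 0 | 0 + a.0 ⊢ ··a··> t2
  t2 = 0 ⊢ ∅
Run σ = ⟨ad⟩ on P: start {s0}
  after a @ step 1: {s1}
  after d @ step 2: {s2}
  ✓ P
Run σ = ⟨ad⟩ on Q: start {t0}
  after a @ step 1: {t1}
  after d @ step 2: no successor for Q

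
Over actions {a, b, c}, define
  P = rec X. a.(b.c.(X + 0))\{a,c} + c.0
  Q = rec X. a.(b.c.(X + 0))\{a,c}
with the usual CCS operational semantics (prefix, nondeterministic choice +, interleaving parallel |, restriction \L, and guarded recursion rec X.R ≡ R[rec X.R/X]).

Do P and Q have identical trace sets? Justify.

P's transition system — 4 states:
  p0 = rec X. a.(b.c.(X + 0))\{a,c} + c.0 → —a→ p1, —c→ p2
  p1 = (b.c.((rec X. a.(b.c.(X + 0))\{a,c} + c.0) + 0))\{a,c} → —b→ p3
  p2 = 0 → deadlocked
  p3 = (c.((rec X. a.(b.c.(X + 0))\{a,c} + c.0) + 0))\{a,c} → deadlocked
Q's transition system — 3 states:
  q0 = rec X. a.(b.c.(X + 0))\{a,c} → —a→ q1
  q1 = (b.c.((rec X. a.(b.c.(X + 0))\{a,c}) + 0))\{a,c} → —b→ q2
  q2 = (c.((rec X. a.(b.c.(X + 0))\{a,c}) + 0))\{a,c} → deadlocked
Executing c from P (initial set {p0}):
  after c @ step 1: {p2}
  — P admits the full trace.
Executing c from Q (initial set {q0}):
  after c @ step 1: ∅ (Q stuck)

NO — witness ⟨c⟩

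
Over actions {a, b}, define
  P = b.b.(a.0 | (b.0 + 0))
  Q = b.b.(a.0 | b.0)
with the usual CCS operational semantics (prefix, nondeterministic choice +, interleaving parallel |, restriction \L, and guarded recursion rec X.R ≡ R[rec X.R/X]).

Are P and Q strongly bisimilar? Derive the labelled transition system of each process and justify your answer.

P's transition system — 6 states:
  s0 = b.b.(a.0 | (b.0 + 0)) | --b--▸ s1
  s1 = b.(a.0 | (b.0 + 0)) | --b--▸ s2
  s2 = a.0 | (b.0 + 0) | --a--▸ s3, --b--▸ s4
  s3 = 0 | (b.0 + 0) | --b--▸ s5
  s4 = a.0 | 0 | --a--▸ s5
  s5 = 0 | 0 | deadlocked
Q's transition system — 6 states:
  t0 = b.b.(a.0 | b.0) | --b--▸ t1
  t1 = b.(a.0 | b.0) | --b--▸ t2
  t2 = a.0 | b.0 | --a--▸ t3, --b--▸ t4
  t3 = 0 | b.0 | --b--▸ t5
  t4 = a.0 | 0 | --a--▸ t5
  t5 = 0 | 0 | deadlocked
Coarsest stable partition (strong bisimilarity classes):
  B0 = {s0, t0}
  B1 = {s1, t1}
  B2 = {s2, t2}
  B3 = {s3, t3}
  B4 = {s5, t5}
  B5 = {s4, t4}
s0 ∈ B0, t0 ∈ B0 → same block

P ~ Q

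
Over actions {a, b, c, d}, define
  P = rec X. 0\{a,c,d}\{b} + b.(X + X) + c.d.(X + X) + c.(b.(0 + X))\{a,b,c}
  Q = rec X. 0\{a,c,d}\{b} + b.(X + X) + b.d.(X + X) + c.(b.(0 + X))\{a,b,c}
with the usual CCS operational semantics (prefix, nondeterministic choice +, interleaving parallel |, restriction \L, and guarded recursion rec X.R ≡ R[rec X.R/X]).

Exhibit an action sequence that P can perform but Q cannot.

Reachable graph of P (4 states):
  m0 = rec X. 0\{a,c,d}\{b} + b.(X + X) + c.d.(X + X) + c.(b.(0 + X))\{a,b,c} has moves =b=> m1, =c=> m2, =c=> m3
  m1 = (rec X. 0\{a,c,d}\{b} + b.(X + X) + c.d.(X + X) + c.(b.(0 + X))\{a,b,c}) + (rec X. 0\{a,c,d}\{b} + b.(X + X) + c.d.(X + X) + c.(b.(0 + X))\{a,b,c}) has moves =b=> m1, =c=> m2, =c=> m3
  m2 = (b.(0 + (rec X. 0\{a,c,d}\{b} + b.(X + X) + c.d.(X + X) + c.(b.(0 + X))\{a,b,c})))\{a,b,c} has moves stopped
  m3 = d.((rec X. 0\{a,c,d}\{b} + b.(X + X) + c.d.(X + X) + c.(b.(0 + X))\{a,b,c}) + (rec X. 0\{a,c,d}\{b} + b.(X + X) + c.d.(X + X) + c.(b.(0 + X))\{a,b,c})) has moves =d=> m1
Reachable graph of Q (4 states):
  n0 = rec X. 0\{a,c,d}\{b} + b.(X + X) + b.d.(X + X) + c.(b.(0 + X))\{a,b,c} has moves =b=> n1, =b=> n2, =c=> n3
  n1 = (rec X. 0\{a,c,d}\{b} + b.(X + X) + b.d.(X + X) + c.(b.(0 + X))\{a,b,c}) + (rec X. 0\{a,c,d}\{b} + b.(X + X) + b.d.(X + X) + c.(b.(0 + X))\{a,b,c}) has moves =b=> n1, =b=> n2, =c=> n3
  n2 = d.((rec X. 0\{a,c,d}\{b} + b.(X + X) + b.d.(X + X) + c.(b.(0 + X))\{a,b,c}) + (rec X. 0\{a,c,d}\{b} + b.(X + X) + b.d.(X + X) + c.(b.(0 + X))\{a,b,c})) has moves =d=> n1
  n3 = (b.(0 + (rec X. 0\{a,c,d}\{b} + b.(X + X) + b.d.(X + X) + c.(b.(0 + X))\{a,b,c})))\{a,b,c} has moves stopped
Executing cd from P (initial set {m0}):
  [1] c ⇒ {m2, m3}
  [2] d ⇒ {m1}
  — P admits the full trace.
Executing cd from Q (initial set {n0}):
  [1] c ⇒ {n3}
  [2] d ⇒ no successor for Q

cd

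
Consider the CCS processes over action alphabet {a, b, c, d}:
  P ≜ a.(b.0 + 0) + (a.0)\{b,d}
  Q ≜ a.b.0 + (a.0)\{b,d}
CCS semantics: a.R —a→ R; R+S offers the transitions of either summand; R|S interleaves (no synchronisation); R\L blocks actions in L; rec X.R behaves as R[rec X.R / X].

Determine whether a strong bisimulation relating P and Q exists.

YES

Reachable graph of P (4 states):
  s0 = a.(b.0 + 0) + (a.0)\{b,d} → —a→ s1, —a→ s2
  s1 = 0\{b,d} → ·
  s2 = b.0 + 0 → —b→ s3
  s3 = 0 → ·
Reachable graph of Q (4 states):
  t0 = a.b.0 + (a.0)\{b,d} → —a→ t1, —a→ t2
  t1 = 0\{b,d} → ·
  t2 = b.0 → —b→ t3
  t3 = 0 → ·
Coarsest stable partition (strong bisimilarity classes):
  B0 = {s0, t0}
  B1 = {s1, s3, t1, t3}
  B2 = {s2, t2}
s0 ∈ B0, t0 ∈ B0 → same block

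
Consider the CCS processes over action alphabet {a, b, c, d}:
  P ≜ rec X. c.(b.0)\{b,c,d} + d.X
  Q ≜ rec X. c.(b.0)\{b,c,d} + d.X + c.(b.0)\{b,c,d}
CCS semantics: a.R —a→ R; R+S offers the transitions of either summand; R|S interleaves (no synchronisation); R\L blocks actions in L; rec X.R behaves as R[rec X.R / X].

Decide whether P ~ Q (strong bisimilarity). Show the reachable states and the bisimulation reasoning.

Reachable graph of P (2 states):
  p0 = rec X. c.(b.0)\{b,c,d} + d.X :: —c→ p1, —d→ p0
  p1 = (b.0)\{b,c,d} :: (no moves)
Reachable graph of Q (2 states):
  q0 = rec X. c.(b.0)\{b,c,d} + d.X + c.(b.0)\{b,c,d} :: —c→ q1, —d→ q0
  q1 = (b.0)\{b,c,d} :: (no moves)
Partition-refinement fixed point:
  B0 = {p0, q0}
  B1 = {p1, q1}
p0 ∈ B0, q0 ∈ B0 → same block

bisimilar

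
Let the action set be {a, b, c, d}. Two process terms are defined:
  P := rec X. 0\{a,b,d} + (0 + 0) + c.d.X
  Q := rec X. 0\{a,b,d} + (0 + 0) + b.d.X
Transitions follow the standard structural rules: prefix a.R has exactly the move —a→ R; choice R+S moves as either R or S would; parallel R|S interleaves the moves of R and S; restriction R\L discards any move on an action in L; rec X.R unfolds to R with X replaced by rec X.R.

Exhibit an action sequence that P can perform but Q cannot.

c

LTS(P): 2 reachable states
  p0 = rec X. 0\{a,b,d} + (0 + 0) + c.d.X → ··c··> p1
  p1 = d.(rec X. 0\{a,b,d} + (0 + 0) + c.d.X) → ··d··> p0
LTS(Q): 2 reachable states
  q0 = rec X. 0\{a,b,d} + (0 + 0) + b.d.X → ··b··> q1
  q1 = d.(rec X. 0\{a,b,d} + (0 + 0) + b.d.X) → ··d··> q0
Run σ = ⟨c⟩ on P: start {p0}
  after c @ step 1: {p1}
  P completes σ.
Run σ = ⟨c⟩ on Q: start {q0}
  after c @ step 1: no successor for Q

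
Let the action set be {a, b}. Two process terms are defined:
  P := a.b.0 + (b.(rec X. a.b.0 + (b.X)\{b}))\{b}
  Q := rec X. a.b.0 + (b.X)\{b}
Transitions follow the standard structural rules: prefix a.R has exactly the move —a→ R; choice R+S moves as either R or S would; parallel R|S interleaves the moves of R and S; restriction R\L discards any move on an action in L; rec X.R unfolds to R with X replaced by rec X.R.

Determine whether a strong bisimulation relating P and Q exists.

P's transition system — 3 states:
  m0 = a.b.0 + (b.(rec X. a.b.0 + (b.X)\{b}))\{b} has moves =a=> m1
  m1 = b.0 has moves =b=> m2
  m2 = 0 has moves ∅
Q's transition system — 3 states:
  n0 = rec X. a.b.0 + (b.X)\{b} has moves =a=> n1
  n1 = b.0 has moves =b=> n2
  n2 = 0 has moves ∅
Bisimilarity quotient blocks:
  B0 = {m0, n0}
  B1 = {m1, n1}
  B2 = {m2, n2}
m0 ∈ B0, n0 ∈ B0 → same block

YES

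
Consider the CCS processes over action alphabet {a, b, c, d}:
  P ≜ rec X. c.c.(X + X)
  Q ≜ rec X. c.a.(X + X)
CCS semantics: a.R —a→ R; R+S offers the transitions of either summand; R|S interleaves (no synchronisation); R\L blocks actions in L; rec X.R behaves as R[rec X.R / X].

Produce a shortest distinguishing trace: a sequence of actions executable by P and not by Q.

cc

P's transition system — 3 states:
  p0 = rec X. c.c.(X + X) ⊢ ··c··> p1
  p1 = c.((rec X. c.c.(X + X)) + (rec X. c.c.(X + X))) ⊢ ··c··> p2
  p2 = (rec X. c.c.(X + X)) + (rec X. c.c.(X + X)) ⊢ ··c··> p1
Q's transition system — 3 states:
  q0 = rec X. c.a.(X + X) ⊢ ··c··> q1
  q1 = a.((rec X. c.a.(X + X)) + (rec X. c.a.(X + X))) ⊢ ··a··> q2
  q2 = (rec X. c.a.(X + X)) + (rec X. c.a.(X + X)) ⊢ ··c··> q1
Executing cc from P (initial set {p0}):
  after c @ step 1: {p1}
  after c @ step 2: {p2}
  P completes σ.
Executing cc from Q (initial set {q0}):
  after c @ step 1: {q1}
  after c @ step 2: ∅  — Q cannot continue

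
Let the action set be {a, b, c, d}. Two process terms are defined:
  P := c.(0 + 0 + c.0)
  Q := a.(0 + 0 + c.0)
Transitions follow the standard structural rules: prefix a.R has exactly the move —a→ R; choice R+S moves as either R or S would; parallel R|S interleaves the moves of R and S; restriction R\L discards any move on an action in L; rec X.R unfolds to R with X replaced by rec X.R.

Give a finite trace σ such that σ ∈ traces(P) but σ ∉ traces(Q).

LTS(P): 3 reachable states
  u0 = c.(0 + 0 + c.0) ⊢ ··c··> u1
  u1 = 0 + 0 + c.0 ⊢ ··c··> u2
  u2 = 0 ⊢ ·
LTS(Q): 3 reachable states
  v0 = a.(0 + 0 + c.0) ⊢ ··a··> v1
  v1 = 0 + 0 + c.0 ⊢ ··c··> v2
  v2 = 0 ⊢ ·
Trace ⟨c⟩ through P, begin at {u0}:
  after c @ step 1: {u1}
  P completes σ.
Trace ⟨c⟩ through Q, begin at {v0}:
  after c @ step 1: ∅  — Q cannot continue

c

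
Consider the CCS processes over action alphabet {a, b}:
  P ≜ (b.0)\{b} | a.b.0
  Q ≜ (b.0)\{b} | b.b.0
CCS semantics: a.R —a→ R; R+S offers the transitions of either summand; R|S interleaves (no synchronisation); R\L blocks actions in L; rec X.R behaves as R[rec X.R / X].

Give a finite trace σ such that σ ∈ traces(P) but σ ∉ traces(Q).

LTS(P): 3 reachable states
  u0 = (b.0)\{b} | a.b.0 :: =a=> u1
  u1 = (b.0)\{b} | b.0 :: =b=> u2
  u2 = (b.0)\{b} | 0 :: stopped
LTS(Q): 3 reachable states
  v0 = (b.0)\{b} | b.b.0 :: =b=> v1
  v1 = (b.0)\{b} | b.0 :: =b=> v2
  v2 = (b.0)\{b} | 0 :: stopped
Trace ⟨a⟩ through P, begin at {u0}:
  step 1 (a): {u1}
  ✓ P
Trace ⟨a⟩ through Q, begin at {v0}:
  step 1 (a): no successor for Q

a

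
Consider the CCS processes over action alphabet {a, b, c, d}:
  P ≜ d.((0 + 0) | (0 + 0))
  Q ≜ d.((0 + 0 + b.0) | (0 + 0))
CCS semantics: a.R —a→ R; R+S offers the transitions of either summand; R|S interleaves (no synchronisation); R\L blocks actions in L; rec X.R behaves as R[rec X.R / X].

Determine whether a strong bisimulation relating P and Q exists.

P ≁ Q

Reachable graph of P (2 states):
  p0 = d.((0 + 0) | (0 + 0)) → ··d··> p1
  p1 = (0 + 0) | (0 + 0) → deadlocked
Reachable graph of Q (3 states):
  q0 = d.((0 + 0 + b.0) | (0 + 0)) → ··d··> q1
  q1 = (0 + 0 + b.0) | (0 + 0) → ··b··> q2
  q2 = 0 | (0 + 0) → deadlocked
Coarsest stable partition (strong bisimilarity classes):
  B0 = {p0}
  B1 = {p1, q2}
  B2 = {q0}
  B3 = {q1}
p0 ∈ B0, q0 ∈ B2 → different blocks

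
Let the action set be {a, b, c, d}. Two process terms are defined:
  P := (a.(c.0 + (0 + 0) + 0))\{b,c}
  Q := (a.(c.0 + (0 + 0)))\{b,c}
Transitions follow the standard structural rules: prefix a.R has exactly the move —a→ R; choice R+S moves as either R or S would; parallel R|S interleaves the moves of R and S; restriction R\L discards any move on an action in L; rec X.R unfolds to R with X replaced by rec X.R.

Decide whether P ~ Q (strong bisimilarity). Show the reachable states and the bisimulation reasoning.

Reachable graph of P (2 states):
  p0 = (a.(c.0 + (0 + 0) + 0))\{b,c} has moves =a=> p1
  p1 = (c.0 + (0 + 0) + 0)\{b,c} has moves stopped
Reachable graph of Q (2 states):
  q0 = (a.(c.0 + (0 + 0)))\{b,c} has moves =a=> q1
  q1 = (c.0 + (0 + 0))\{b,c} has moves stopped
Coarsest stable partition (strong bisimilarity classes):
  B0 = {p0, q0}
  B1 = {p1, q1}
p0 ∈ B0, q0 ∈ B0 → same block

YES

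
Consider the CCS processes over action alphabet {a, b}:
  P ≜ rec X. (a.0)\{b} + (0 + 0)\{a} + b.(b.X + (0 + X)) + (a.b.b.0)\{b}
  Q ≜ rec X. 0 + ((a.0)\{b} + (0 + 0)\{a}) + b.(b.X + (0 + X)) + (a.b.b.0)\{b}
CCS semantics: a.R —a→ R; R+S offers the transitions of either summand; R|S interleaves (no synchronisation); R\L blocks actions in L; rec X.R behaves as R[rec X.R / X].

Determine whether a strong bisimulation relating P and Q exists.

bisimilar

LTS(P): 4 reachable states
  s0 = rec X. (a.0)\{b} + (0 + 0)\{a} + b.(b.X + (0 + X)) + (a.b.b.0)\{b} | —a→ s1, —a→ s2, —b→ s3
  s1 = (b.b.0)\{b} | stopped
  s2 = 0\{b} | stopped
  s3 = b.(rec X. (a.0)\{b} + (0 + 0)\{a} + b.(b.X + (0 + X)) + (a.b.b.0)\{b}) + (0 + (rec X. (a.0)\{b} + (0 + 0)\{a} + b.(b.X + (0 + X)) + (a.b.b.0)\{b})) | —a→ s1, —a→ s2, —b→ s0, —b→ s3
LTS(Q): 4 reachable states
  t0 = rec X. 0 + ((a.0)\{b} + (0 + 0)\{a}) + b.(b.X + (0 + X)) + (a.b.b.0)\{b} | —a→ t1, —a→ t2, —b→ t3
  t1 = (b.b.0)\{b} | stopped
  t2 = 0\{b} | stopped
  t3 = b.(rec X. 0 + ((a.0)\{b} + (0 + 0)\{a}) + b.(b.X + (0 + X)) + (a.b.b.0)\{b}) + (0 + (rec X. 0 + ((a.0)\{b} + (0 + 0)\{a}) + b.(b.X + (0 + X)) + (a.b.b.0)\{b})) | —a→ t1, —a→ t2, —b→ t0, —b→ t3
Coarsest stable partition (strong bisimilarity classes):
  B0 = {s0, s3, t0, t3}
  B1 = {s1, s2, t1, t2}
s0 ∈ B0, t0 ∈ B0 → same block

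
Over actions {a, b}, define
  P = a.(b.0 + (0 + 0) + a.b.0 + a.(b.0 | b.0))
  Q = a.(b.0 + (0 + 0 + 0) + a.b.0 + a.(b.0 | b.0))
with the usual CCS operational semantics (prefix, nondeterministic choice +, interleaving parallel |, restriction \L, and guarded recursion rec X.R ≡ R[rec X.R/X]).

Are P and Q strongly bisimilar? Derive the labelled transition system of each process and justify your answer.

YES

LTS(P): 8 reachable states
  u0 = a.(b.0 + (0 + 0) + a.b.0 + a.(b.0 | b.0)) ⊢ =a=> u1
  u1 = b.0 + (0 + 0) + a.b.0 + a.(b.0 | b.0) ⊢ =a=> u2, =a=> u3, =b=> u4
  u2 = b.0 ⊢ =b=> u4
  u3 = b.0 | b.0 ⊢ =b=> u5, =b=> u6
  u4 = 0 ⊢ ·
  u5 = 0 | b.0 ⊢ =b=> u7
  u6 = b.0 | 0 ⊢ =b=> u7
  u7 = 0 | 0 ⊢ ·
LTS(Q): 8 reachable states
  v0 = a.(b.0 + (0 + 0 + 0) + a.b.0 + a.(b.0 | b.0)) ⊢ =a=> v1
  v1 = b.0 + (0 + 0 + 0) + a.b.0 + a.(b.0 | b.0) ⊢ =a=> v2, =a=> v3, =b=> v4
  v2 = b.0 ⊢ =b=> v4
  v3 = b.0 | b.0 ⊢ =b=> v5, =b=> v6
  v4 = 0 ⊢ ·
  v5 = 0 | b.0 ⊢ =b=> v7
  v6 = b.0 | 0 ⊢ =b=> v7
  v7 = 0 | 0 ⊢ ·
Partition-refinement fixed point:
  B0 = {u0, v0}
  B1 = {u1, v1}
  B2 = {u3, v3}
  B3 = {u2, u5, u6, v2, v5, v6}
  B4 = {u4, u7, v4, v7}
u0 ∈ B0, v0 ∈ B0 → same block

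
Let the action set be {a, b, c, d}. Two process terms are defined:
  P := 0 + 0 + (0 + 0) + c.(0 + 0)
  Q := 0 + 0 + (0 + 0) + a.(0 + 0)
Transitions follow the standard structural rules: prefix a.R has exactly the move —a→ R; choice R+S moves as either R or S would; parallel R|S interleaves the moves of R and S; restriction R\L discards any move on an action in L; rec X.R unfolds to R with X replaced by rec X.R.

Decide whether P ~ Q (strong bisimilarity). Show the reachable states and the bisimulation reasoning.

P ≁ Q

LTS(P): 2 reachable states
  u0 = 0 + 0 + (0 + 0) + c.(0 + 0) | —c→ u1
  u1 = 0 + 0 | stopped
LTS(Q): 2 reachable states
  v0 = 0 + 0 + (0 + 0) + a.(0 + 0) | —a→ v1
  v1 = 0 + 0 | stopped
Coarsest stable partition (strong bisimilarity classes):
  B0 = {u0}
  B1 = {u1, v1}
  B2 = {v0}
u0 ∈ B0, v0 ∈ B2 → different blocks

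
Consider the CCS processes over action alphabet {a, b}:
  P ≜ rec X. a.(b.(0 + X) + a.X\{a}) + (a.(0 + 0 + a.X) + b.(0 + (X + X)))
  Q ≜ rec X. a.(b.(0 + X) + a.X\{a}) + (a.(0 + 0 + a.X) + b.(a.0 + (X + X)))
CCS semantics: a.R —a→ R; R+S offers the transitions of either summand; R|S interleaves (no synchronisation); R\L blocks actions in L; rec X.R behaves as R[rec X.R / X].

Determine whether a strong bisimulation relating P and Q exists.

P ≁ Q

LTS(P): 7 reachable states
  s0 = rec X. a.(b.(0 + X) + a.X\{a}) + (a.(0 + 0 + a.X) + b.(0 + (X + X))) :: =a=> s1, =a=> s2, =b=> s3
  s1 = 0 + 0 + a.(rec X. a.(b.(0 + X) + a.X\{a}) + (a.(0 + 0 + a.X) + b.(0 + (X + X)))) :: =a=> s0
  s2 = b.(0 + (rec X. a.(b.(0 + X) + a.X\{a}) + (a.(0 + 0 + a.X) + b.(0 + (X + X))))) + a.(rec X. a.(b.(0 + X) + a.X\{a}) + (a.(0 + 0 + a.X) + b.(0 + (X + X))))\{a} :: =a=> s4, =b=> s5
  s3 = 0 + ((rec X. a.(b.(0 + X) + a.X\{a}) + (a.(0 + 0 + a.X) + b.(0 + (X + X)))) + (rec X. a.(b.(0 + X) + a.X\{a}) + (a.(0 + 0 + a.X) + b.(0 + (X + X))))) :: =a=> s1, =a=> s2, =b=> s3
  s4 = (rec X. a.(b.(0 + X) + a.X\{a}) + (a.(0 + 0 + a.X) + b.(0 + (X + X))))\{a} :: =b=> s6
  s5 = 0 + (rec X. a.(b.(0 + X) + a.X\{a}) + (a.(0 + 0 + a.X) + b.(0 + (X + X)))) :: =a=> s1, =a=> s2, =b=> s3
  s6 = (0 + ((rec X. a.(b.(0 + X) + a.X\{a}) + (a.(0 + 0 + a.X) + b.(0 + (X + X)))) + (rec X. a.(b.(0 + X) + a.X\{a}) + (a.(0 + 0 + a.X) + b.(0 + (X + X))))))\{a} :: =b=> s6
LTS(Q): 8 reachable states
  t0 = rec X. a.(b.(0 + X) + a.X\{a}) + (a.(0 + 0 + a.X) + b.(a.0 + (X + X))) :: =a=> t1, =a=> t2, =b=> t3
  t1 = 0 + 0 + a.(rec X. a.(b.(0 + X) + a.X\{a}) + (a.(0 + 0 + a.X) + b.(a.0 + (X + X)))) :: =a=> t0
  t2 = b.(0 + (rec X. a.(b.(0 + X) + a.X\{a}) + (a.(0 + 0 + a.X) + b.(a.0 + (X + X))))) + a.(rec X. a.(b.(0 + X) + a.X\{a}) + (a.(0 + 0 + a.X) + b.(a.0 + (X + X))))\{a} :: =a=> t4, =b=> t5
  t3 = a.0 + ((rec X. a.(b.(0 + X) + a.X\{a}) + (a.(0 + 0 + a.X) + b.(a.0 + (X + X)))) + (rec X. a.(b.(0 + X) + a.X\{a}) + (a.(0 + 0 + a.X) + b.(a.0 + (X + X))))) :: =a=> t1, =a=> t2, =a=> t6, =b=> t3
  t4 = (rec X. a.(b.(0 + X) + a.X\{a}) + (a.(0 + 0 + a.X) + b.(a.0 + (X + X))))\{a} :: =b=> t7
  t5 = 0 + (rec X. a.(b.(0 + X) + a.X\{a}) + (a.(0 + 0 + a.X) + b.(a.0 + (X + X)))) :: =a=> t1, =a=> t2, =b=> t3
  t6 = 0 :: deadlocked
  t7 = (a.0 + ((rec X. a.(b.(0 + X) + a.X\{a}) + (a.(0 + 0 + a.X) + b.(a.0 + (X + X)))) + (rec X. a.(b.(0 + X) + a.X\{a}) + (a.(0 + 0 + a.X) + b.(a.0 + (X + X))))))\{a} :: =b=> t7
Coarsest stable partition (strong bisimilarity classes):
  B0 = {s0, s3, s5}
  B1 = {s1}
  B2 = {s2}
  B3 = {s4, s6, t4, t7}
  B4 = {t0, t5}
  B5 = {t1}
  B6 = {t3}
  B7 = {t6}
  B8 = {t2}
s0 ∈ B0, t0 ∈ B4 → different blocks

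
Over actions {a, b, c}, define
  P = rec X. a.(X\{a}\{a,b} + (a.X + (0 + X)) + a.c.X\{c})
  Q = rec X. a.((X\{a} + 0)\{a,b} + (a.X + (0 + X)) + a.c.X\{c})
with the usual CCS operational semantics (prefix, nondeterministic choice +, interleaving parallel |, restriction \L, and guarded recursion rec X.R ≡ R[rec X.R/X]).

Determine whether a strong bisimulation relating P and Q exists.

LTS(P): 6 reachable states
  p0 = rec X. a.(X\{a}\{a,b} + (a.X + (0 + X)) + a.c.X\{c}) | ··a··> p1
  p1 = (rec X. a.(X\{a}\{a,b} + (a.X + (0 + X)) + a.c.X\{c}))\{a}\{a,b} + (a.(rec X. a.(X\{a}\{a,b} + (a.X + (0 + X)) + a.c.X\{c})) + (0 + (rec X. a.(X\{a}\{a,b} + (a.X + (0 + X)) + a.c.X\{c})))) + a.c.(rec X. a.(X\{a}\{a,b} + (a.X + (0 + X)) + a.c.X\{c}))\{c} | ··a··> p0, ··a··> p1, ··a··> p2
  p2 = c.(rec X. a.(X\{a}\{a,b} + (a.X + (0 + X)) + a.c.X\{c}))\{c} | ··c··> p3
  p3 = (rec X. a.(X\{a}\{a,b} + (a.X + (0 + X)) + a.c.X\{c}))\{c} | ··a··> p4
  p4 = ((rec X. a.(X\{a}\{a,b} + (a.X + (0 + X)) + a.c.X\{c}))\{a}\{a,b} + (a.(rec X. a.(X\{a}\{a,b} + (a.X + (0 + X)) + a.c.X\{c})) + (0 + (rec X. a.(X\{a}\{a,b} + (a.X + (0 + X)) + a.c.X\{c})))) + a.c.(rec X. a.(X\{a}\{a,b} + (a.X + (0 + X)) + a.c.X\{c}))\{c})\{c} | ··a··> p3, ··a··> p4, ··a··> p5
  p5 = (c.(rec X. a.(X\{a}\{a,b} + (a.X + (0 + X)) + a.c.X\{c}))\{c})\{c} | ∅
LTS(Q): 6 reachable states
  q0 = rec X. a.((X\{a} + 0)\{a,b} + (a.X + (0 + X)) + a.c.X\{c}) | ··a··> q1
  q1 = ((rec X. a.((X\{a} + 0)\{a,b} + (a.X + (0 + X)) + a.c.X\{c}))\{a} + 0)\{a,b} + (a.(rec X. a.((X\{a} + 0)\{a,b} + (a.X + (0 + X)) + a.c.X\{c})) + (0 + (rec X. a.((X\{a} + 0)\{a,b} + (a.X + (0 + X)) + a.c.X\{c})))) + a.c.(rec X. a.((X\{a} + 0)\{a,b} + (a.X + (0 + X)) + a.c.X\{c}))\{c} | ··a··> q0, ··a··> q1, ··a··> q2
  q2 = c.(rec X. a.((X\{a} + 0)\{a,b} + (a.X + (0 + X)) + a.c.X\{c}))\{c} | ··c··> q3
  q3 = (rec X. a.((X\{a} + 0)\{a,b} + (a.X + (0 + X)) + a.c.X\{c}))\{c} | ··a··> q4
  q4 = (((rec X. a.((X\{a} + 0)\{a,b} + (a.X + (0 + X)) + a.c.X\{c}))\{a} + 0)\{a,b} + (a.(rec X. a.((X\{a} + 0)\{a,b} + (a.X + (0 + X)) + a.c.X\{c})) + (0 + (rec X. a.((X\{a} + 0)\{a,b} + (a.X + (0 + X)) + a.c.X\{c})))) + a.c.(rec X. a.((X\{a} + 0)\{a,b} + (a.X + (0 + X)) + a.c.X\{c}))\{c})\{c} | ··a··> q3, ··a··> q4, ··a··> q5
  q5 = (c.(rec X. a.((X\{a} + 0)\{a,b} + (a.X + (0 + X)) + a.c.X\{c}))\{c})\{c} | ∅
Coarsest stable partition (strong bisimilarity classes):
  B0 = {p0, q0}
  B1 = {p1, q1}
  B2 = {p2, q2}
  B3 = {p3, q3}
  B4 = {p4, q4}
  B5 = {p5, q5}
p0 ∈ B0, q0 ∈ B0 → same block

bisimilar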